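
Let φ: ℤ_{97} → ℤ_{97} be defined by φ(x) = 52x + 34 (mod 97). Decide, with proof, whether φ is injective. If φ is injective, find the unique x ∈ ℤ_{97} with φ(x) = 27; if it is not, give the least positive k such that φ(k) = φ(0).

If φ(s) = φ(t), then 52s ≡ 52t (mod 97). Because gcd(52, 97) = 1, we may cancel 52 to get s ≡ t (mod 97).
So φ is injective.
We now compute 52⁻¹ mod 97 explicitly. Euclid's algorithm: 97 = 1·52 + 45, 52 = 1·45 + 7, 45 = 6·7 + 3, 7 = 2·3 + 1; back-substituting gives 1 = 28·52 − 15·97, so 52⁻¹ ≡ 28 (mod 97).
Since φ is injective, we compute φ⁻¹(27): solve 52x + 34 ≡ 27 (mod 97), i.e. 52x ≡ 90 (mod 97).
Multiplying by 52⁻¹ = 28 gives x ≡ 28·90 = 2520 = 25·97 + 95 ≡ 95 (mod 97).
Check: φ(95) = 52·95 + 34 = 4974 = 51·97 + 27 ≡ 27 (mod 97).

95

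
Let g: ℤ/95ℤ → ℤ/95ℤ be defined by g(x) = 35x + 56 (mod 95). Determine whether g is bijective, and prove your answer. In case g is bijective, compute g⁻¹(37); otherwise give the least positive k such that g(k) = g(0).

19

We have gcd(35, 95) = 5 > 1. Taking s = 0 and t = 19: g(0) = 56 and g(19) = 35·19 + 56 = 721 ≡ 56 (mod 95).
So g(0) = g(19) while 0 ≠ 19, therefore g is not injective, hence not bijective.
Since g is not bijective, we find the least positive k with g(k) = g(0): this means 35k ≡ 0 (mod 95), i.e. 95 ∣ 35k. Since gcd(35, 95) = 5, dividing through by 5 this holds exactly when 19 ∣ 7k, and as gcd(7, 19) = 1, exactly when 19 ∣ k.
The smallest positive such k is 19.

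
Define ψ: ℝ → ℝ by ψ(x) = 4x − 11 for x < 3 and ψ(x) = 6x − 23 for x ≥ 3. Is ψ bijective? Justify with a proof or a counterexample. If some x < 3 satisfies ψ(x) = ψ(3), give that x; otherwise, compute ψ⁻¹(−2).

Both pieces are strictly increasing (slopes 4 and 6), so each is injective on its own interval.
The left piece maps (−∞, 3) onto (−∞, 1); the right piece maps [3, ∞) onto [−5, ∞).
These images overlap. In particular ψ(3) = −5 (right piece), and solving 4x − 11 = −5 on the left piece gives x = 3/2 < 3.
So ψ(3/2) = ψ(3) with 3/2 ≠ 3, and ψ is not injective, hence not bijective. This x = 3/2 is the requested value below 3.

3/2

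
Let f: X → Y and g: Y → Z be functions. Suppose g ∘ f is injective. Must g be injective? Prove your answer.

No. Take X = {1}, Y = {1, 2, 3}, Z = {1, 2, 3}, f(a) = a for each a ∈ X, and g(b) = 2 if b ∈ {2, 3} else g(b) = b.
Then g ∘ f = f is injective (X ⊂ Y and f is the inclusion), but g(2) = g(3) = 2 with 2 ≠ 3, so g is not injective.

not injective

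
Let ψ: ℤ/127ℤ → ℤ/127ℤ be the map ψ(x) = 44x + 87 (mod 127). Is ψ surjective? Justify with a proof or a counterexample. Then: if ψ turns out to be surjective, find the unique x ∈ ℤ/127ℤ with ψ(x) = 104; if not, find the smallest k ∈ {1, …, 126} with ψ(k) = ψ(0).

61

Since gcd(44, 127) = 1, 44 is invertible modulo 127. Euclid's algorithm: 127 = 2·44 + 39, 44 = 1·39 + 5, 39 = 7·5 + 4, 5 = 1·4 + 1; back-substituting gives 1 = 26·44 − 9·127, so 44⁻¹ ≡ 26 (mod 127).
For any y ∈ ℤ/127ℤ, x = 26(y − 87) mod 127 satisfies ψ(x) = 44·26(y − 87) + 87 ≡ y (since 44·26 ≡ 1 mod 127). So every y has a preimage.
Therefore ψ is surjective.
Since ψ is surjective, we compute ψ⁻¹(104): solve 44x + 87 ≡ 104 (mod 127), i.e. 44x ≡ 17 (mod 127).
Multiplying by 44⁻¹ = 26 gives x ≡ 26·17 = 442 = 3·127 + 61 ≡ 61 (mod 127).
Check: ψ(61) = 44·61 + 87 = 2771 = 21·127 + 104 ≡ 104 (mod 127).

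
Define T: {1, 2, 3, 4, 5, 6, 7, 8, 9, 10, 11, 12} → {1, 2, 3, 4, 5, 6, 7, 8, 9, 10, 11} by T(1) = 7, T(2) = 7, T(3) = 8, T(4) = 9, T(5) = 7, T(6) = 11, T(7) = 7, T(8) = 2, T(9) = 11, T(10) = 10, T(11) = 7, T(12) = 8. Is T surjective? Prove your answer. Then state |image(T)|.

6

No element maps to 1, so T is not surjective.
The image of T is {2, 7, 8, 9, 10, 11}, which has 6 elements.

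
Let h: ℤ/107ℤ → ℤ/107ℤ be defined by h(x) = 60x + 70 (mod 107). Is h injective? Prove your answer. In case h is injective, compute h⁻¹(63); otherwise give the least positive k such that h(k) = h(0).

If h(x_1) = h(x_2), then 60x_1 ≡ 60x_2 (mod 107). Because gcd(60, 107) = 1, we may cancel 60 to get x_1 ≡ x_2 (mod 107).
Therefore h is injective.
We now compute 60⁻¹ mod 107 explicitly. Euclid's algorithm: 107 = 1·60 + 47, 60 = 1·47 + 13, 47 = 3·13 + 8, 13 = 1·8 + 5, 8 = 1·5 + 3, 5 = 1·3 + 2, 3 = 1·2 + 1; back-substituting gives 1 = 66·60 − 37·107, so 60⁻¹ ≡ 66 (mod 107).
Since h is injective, we find h⁻¹(63): we need 60x ≡ 63 − 70 ≡ 100 (mod 107). Using 60⁻¹ = 66: x ≡ 66·100 = 6600 = 61·107 + 73, so x = 73.
Check: h(73) = 60·73 + 70 = 4450 = 41·107 + 63 ≡ 63 (mod 107).

73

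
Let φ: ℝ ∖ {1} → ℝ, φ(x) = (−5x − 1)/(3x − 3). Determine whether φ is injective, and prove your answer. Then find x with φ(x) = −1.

Suppose φ(a) = φ(b). Cross-multiplying: (−5a − 1)(3b − 3) = (−5b − 1)(3a − 3).
Expanding both sides and cancelling the symmetric terms leaves 18·(a − b) = 0. Since 18 ≠ 0, a = b. Therefore φ is injective.
Solving φ(x) = −1: cross-multiplying gives −5x − 1 = −1(3x − 3), which rearranges to −2x = 4, so x = −2.

-2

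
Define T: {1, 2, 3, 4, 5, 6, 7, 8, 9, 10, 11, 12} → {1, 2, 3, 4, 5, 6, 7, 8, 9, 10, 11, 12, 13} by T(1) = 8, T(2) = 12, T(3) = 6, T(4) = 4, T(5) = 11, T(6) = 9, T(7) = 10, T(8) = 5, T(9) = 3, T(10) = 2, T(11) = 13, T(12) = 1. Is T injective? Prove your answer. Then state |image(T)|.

12

The values T(1), …, T(12) are 8, 12, 6, 4, 11, 9, 10, 5, 3, 2, 13, 1 — all distinct.
So T(u) = T(v) only when u = v, and T is injective.
The image of T is {1, 2, 3, 4, 5, 6, 8, 9, 10, 11, 12, 13}, which has 12 elements.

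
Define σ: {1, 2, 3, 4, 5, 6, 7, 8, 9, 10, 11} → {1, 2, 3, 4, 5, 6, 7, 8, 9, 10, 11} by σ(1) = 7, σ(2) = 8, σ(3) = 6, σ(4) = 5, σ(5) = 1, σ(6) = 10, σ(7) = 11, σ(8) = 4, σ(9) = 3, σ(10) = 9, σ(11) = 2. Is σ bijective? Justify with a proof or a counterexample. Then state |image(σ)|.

11

The values 7, 8, 6, 5, 1, 10, 11, 4, 3, 9, 2 are a permutation of {1, 2, 3, 4, 5, 6, 7, 8, 9, 10, 11}: each element appears exactly once.
So σ is injective and surjective, hence bijective.
The image of σ is {1, 2, 3, 4, 5, 6, 7, 8, 9, 10, 11}, which has 11 elements.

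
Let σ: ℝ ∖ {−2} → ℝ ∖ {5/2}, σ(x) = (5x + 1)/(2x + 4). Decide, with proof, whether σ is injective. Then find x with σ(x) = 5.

-19/5

Suppose σ(s) = σ(t). Cross-multiplying: (5s + 1)(2t + 4) = (5t + 1)(2s + 4).
Expanding both sides and cancelling the symmetric terms leaves 18·(s − t) = 0. Since 18 ≠ 0, s = t. Thus σ is injective.
Solving σ(x) = 5: cross-multiplying gives 5x + 1 = 5(2x + 4), which rearranges to −5x = 19, so x = −19/5.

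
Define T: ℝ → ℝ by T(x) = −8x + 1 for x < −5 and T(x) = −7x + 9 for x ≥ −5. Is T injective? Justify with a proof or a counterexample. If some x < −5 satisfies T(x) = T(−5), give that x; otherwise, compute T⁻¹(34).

-43/8

Both pieces are strictly decreasing (slopes −8 and −7), so each is injective on its own interval.
The left piece maps (−∞, −5) onto (41, ∞); the right piece maps [−5, ∞) onto (−∞, 44].
These images overlap. In particular T(−5) = 44 (right piece), and solving −8x + 1 = 44 on the left piece gives x = −43/8 < −5.
So T(−43/8) = T(−5) with −43/8 ≠ −5, and T is not injective. This x = −43/8 is the requested value below −5.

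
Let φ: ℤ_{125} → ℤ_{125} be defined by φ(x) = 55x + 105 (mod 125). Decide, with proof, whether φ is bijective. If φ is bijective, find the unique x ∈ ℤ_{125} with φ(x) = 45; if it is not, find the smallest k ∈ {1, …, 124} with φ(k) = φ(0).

We have gcd(55, 125) = 5 > 1. Taking a = 0 and b = 25: φ(0) = 105 and φ(25) = 55·25 + 105 = 1480 ≡ 105 (mod 125).
So φ(0) = φ(25) while 0 ≠ 25, therefore φ is not injective, hence not bijective.
Since φ is not bijective, we find the least positive k with φ(k) = φ(0): this means 55k ≡ 0 (mod 125), i.e. 125 ∣ 55k. Since gcd(55, 125) = 5, dividing through by 5 this holds exactly when 25 ∣ 11k, and as gcd(11, 25) = 1, exactly when 25 ∣ k.
The smallest positive such k is 25.

25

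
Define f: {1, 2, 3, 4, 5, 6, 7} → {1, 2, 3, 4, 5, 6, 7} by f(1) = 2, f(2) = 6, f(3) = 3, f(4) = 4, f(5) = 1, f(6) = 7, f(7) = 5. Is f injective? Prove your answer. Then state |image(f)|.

7

The values f(1), …, f(7) are 2, 6, 3, 4, 1, 7, 5 — all distinct.
So f(a) = f(b) only when a = b, and f is injective.
The image of f is {1, 2, 3, 4, 5, 6, 7}, which has 7 elements.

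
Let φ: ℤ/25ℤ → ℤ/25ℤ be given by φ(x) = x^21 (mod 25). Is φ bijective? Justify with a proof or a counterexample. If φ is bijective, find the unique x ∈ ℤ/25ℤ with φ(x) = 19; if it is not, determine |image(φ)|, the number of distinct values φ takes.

φ(0) = 0^21 = 0.
φ(5): Repeated squaring mod 25: 5^1 ≡ 5, 5^2 ≡ 5² = 25 ≡ 0, 5^4 ≡ 0² = 0, 5^8 ≡ 0² = 0, 5^16 ≡ 0² = 0. Since 21 = 16 + 4 + 1, 5^21 ≡ 0·0·5: 0·0 = 0, then 0·5 = 0. So 5^21 ≡ 0 (mod 25).
So φ(0) = φ(5) = 0 while 0 ≠ 5, hence φ is not injective, hence not bijective.
Since φ is not bijective, we determine |image(φ)|. Computing x^21 mod 25 for each x (by repeated squaring, reducing mod 25 at every step), the values φ(0), φ(1), …, φ(24) are: 0, 1, 2, 3, 4, 0, 6, 7, 8, 9, 0, 11, 12, 13, 14, 0, 16, 17, 18, 19, 0, 21, 22, 23, 24.
The distinct values are {0, 1, 2, 3, 4, 6, 7, 8, 9, 11, 12, 13, 14, 16, 17, 18, 19, 21, 22, 23, 24}; there are 21 of them.

21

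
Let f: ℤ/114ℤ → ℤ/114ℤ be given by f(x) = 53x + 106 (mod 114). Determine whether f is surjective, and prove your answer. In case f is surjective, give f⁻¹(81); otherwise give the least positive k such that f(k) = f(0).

49

Since gcd(53, 114) = 1, 53 is invertible modulo 114. Euclid's algorithm: 114 = 2·53 + 8, 53 = 6·8 + 5, 8 = 1·5 + 3, 5 = 1·3 + 2, 3 = 1·2 + 1; back-substituting gives 1 = 71·53 − 33·114, so 53⁻¹ ≡ 71 (mod 114).
Then y ↦ 71(y − 106) is a two-sided inverse to f, so every y ∈ ℤ/114ℤ has a preimage.
Hence f is surjective.
Since f is surjective, we find f⁻¹(81): we need 53x ≡ 81 − 106 ≡ 89 (mod 114). Using 53⁻¹ = 71: x ≡ 71·89 = 6319 = 55·114 + 49, so x = 49.
Check: f(49) = 53·49 + 106 = 2703 = 23·114 + 81 ≡ 81 (mod 114).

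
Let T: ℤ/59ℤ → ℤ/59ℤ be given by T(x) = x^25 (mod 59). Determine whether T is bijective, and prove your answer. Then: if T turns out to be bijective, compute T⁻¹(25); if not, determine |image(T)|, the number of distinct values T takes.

22

Since 59 is prime, the nonzero elements of ℤ/59ℤ form a cyclic group of order 58.
As gcd(25, 58) = 1, raising to the 25th power is a bijection on this group: if x_1^25 ≡ x_2^25 then (x_1x_2^{−1})^25 = 1, and the only element of order dividing gcd(25, 58) = 1 is 1, so x_1 = x_2.
With T(0) = 0 this makes T injective on all of ℤ/59ℤ, hence bijective (finite equal-size domain and codomain). In particular T is bijective.
Since T is bijective, we find the preimage of 25. The inverse of x ↦ x^25 on (ℤ/59ℤ)^× is x ↦ x^7, because 25·7 = 175 = 3·58 + 1 ≡ 1 (mod 58) and x^{58} = 1 for x ≠ 0 (Fermat). So T⁻¹(25) = 25^7 mod 59.
Repeated squaring mod 59: 25^1 ≡ 25, 25^2 ≡ 25² = 625 ≡ 35, 25^4 ≡ 35² = 1225 ≡ 45. Since 7 = 4 + 2 + 1, 25^7 ≡ 45·35·25: 45·35 = 1575 ≡ 41, then 41·25 = 1025 ≡ 22. So 25^7 ≡ 22 (mod 59).
Hence T⁻¹(25) = 22.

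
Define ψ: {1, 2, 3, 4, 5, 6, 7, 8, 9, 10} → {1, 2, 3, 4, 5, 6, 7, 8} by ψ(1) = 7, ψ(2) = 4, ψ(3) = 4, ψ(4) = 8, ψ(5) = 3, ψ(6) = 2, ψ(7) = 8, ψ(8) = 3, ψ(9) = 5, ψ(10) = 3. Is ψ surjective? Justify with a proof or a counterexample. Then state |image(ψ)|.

6

No element maps to 1, so ψ is not surjective.
The image of ψ is {2, 3, 4, 5, 7, 8}, which has 6 elements.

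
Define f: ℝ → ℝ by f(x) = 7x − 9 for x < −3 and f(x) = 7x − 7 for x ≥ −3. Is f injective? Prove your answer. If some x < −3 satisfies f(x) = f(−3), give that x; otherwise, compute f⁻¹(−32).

Both pieces are strictly increasing (slopes 7 and 7), so each is injective on its own interval.
The left piece maps (−∞, −3) onto (−∞, −30); the right piece maps [−3, ∞) onto [−28, ∞).
These images are disjoint, so no value is attained by both pieces. Thus f is injective.
Because the two images are disjoint, no x < −3 has f(x) = f(−3), so we compute f⁻¹(−32): −32 lies in (−∞, −30), so solve 7x − 9 = −32: x = (−32 + 9)/7 = −23/7.

-23/7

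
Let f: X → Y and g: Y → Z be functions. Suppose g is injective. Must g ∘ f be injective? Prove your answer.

not injective

No. Take X = {0, 1}, Y = Z = {0, 1, 2, 3, 4}, f(0) = f(1) = 0, and g = identity (injective).
Then (g ∘ f)(0) = (g ∘ f)(1) = 0 with 0 ≠ 1, so g ∘ f is not injective.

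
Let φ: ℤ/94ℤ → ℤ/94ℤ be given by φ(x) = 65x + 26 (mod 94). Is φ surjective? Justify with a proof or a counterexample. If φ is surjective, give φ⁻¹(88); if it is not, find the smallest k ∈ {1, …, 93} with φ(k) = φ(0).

40

Recall: surjectivity means every element of the codomain has a preimage under φ.
Since gcd(65, 94) = 1, 65 is invertible modulo 94. Euclid's algorithm: 94 = 1·65 + 29, 65 = 2·29 + 7, 29 = 4·7 + 1; back-substituting gives 1 = 81·65 − 56·94, so 65⁻¹ ≡ 81 (mod 94).
For any y ∈ ℤ/94ℤ, x = 81(y − 26) mod 94 satisfies φ(x) = 65·81(y − 26) + 26 ≡ y (since 65·81 ≡ 1 mod 94). So every y has a preimage.
So φ is surjective.
Since φ is surjective, we compute φ⁻¹(88): solve 65x + 26 ≡ 88 (mod 94), i.e. 65x ≡ 62 (mod 94).
Multiplying by 65⁻¹ = 81 gives x ≡ 81·62 = 5022 = 53·94 + 40 ≡ 40 (mod 94).
Check: φ(40) = 65·40 + 26 = 2626 = 27·94 + 88 ≡ 88 (mod 94).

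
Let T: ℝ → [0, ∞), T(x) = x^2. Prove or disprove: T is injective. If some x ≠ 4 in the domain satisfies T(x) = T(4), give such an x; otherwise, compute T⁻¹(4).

-4

T(4) = 16 = (−4)^2 = T(−4) (since 2 is even), with 4 ≠ −4. So T is not injective.
For the follow-up, such an x exists: taking x = −4 ∈ ℝ gives T(−4) = 16 = T(4) with −4 ≠ 4.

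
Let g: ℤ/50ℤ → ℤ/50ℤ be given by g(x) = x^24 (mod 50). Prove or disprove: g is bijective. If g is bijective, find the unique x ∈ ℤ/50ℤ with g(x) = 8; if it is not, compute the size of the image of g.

g(1) = 1^24 = 1.
g(7): Repeated squaring mod 50: 7^1 ≡ 7, 7^2 ≡ 7² = 49, 7^4 ≡ 49² = 2401 ≡ 1, 7^8 ≡ 1² = 1, 7^16 ≡ 1² = 1. Since 24 = 16 + 8, 7^24 ≡ 1·1: 1·1 = 1. So 7^24 ≡ 1 (mod 50).
So g(1) = g(7) = 1 while 1 ≠ 7, so g is not injective, hence not bijective.
Since g is not bijective, we determine |image(g)|. Computing x^24 mod 50 for each x (by repeated squaring, reducing mod 50 at every step), the values g(0), g(1), …, g(49) are: 0, 1, 16, 31, 6, 25, 46, 1, 46, 11, 0, 41, 36, 11, 16, 25, 36, 21, 26, 21, 0, 31, 6, 41, 26, 25, 26, 41, 6, 31, 0, 21, 26, 21, 36, 25, 16, 11, 36, 41, 0, 11, 46, 1, 46, 25, 6, 31, 16, 1.
The distinct values are {0, 1, 6, 11, 16, 21, 25, 26, 31, 36, 41, 46}; there are 12 of them.

12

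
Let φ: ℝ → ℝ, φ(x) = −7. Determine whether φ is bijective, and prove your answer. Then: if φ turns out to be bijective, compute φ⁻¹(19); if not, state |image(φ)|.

1

φ(0) = −7 = φ(1) with 0 ≠ 1, so φ is not injective, hence not bijective.
Since φ is not bijective, we state |image(φ)|: the image of φ is {−7}, which has 1 element.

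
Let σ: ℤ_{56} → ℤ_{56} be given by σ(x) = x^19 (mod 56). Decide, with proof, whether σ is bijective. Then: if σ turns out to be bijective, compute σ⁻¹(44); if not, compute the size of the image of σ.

σ(0) = 0^19 = 0.
σ(14): Repeated squaring mod 56: 14^1 ≡ 14, 14^2 ≡ 14² = 196 ≡ 28, 14^4 ≡ 28² = 784 ≡ 0, 14^8 ≡ 0² = 0, 14^16 ≡ 0² = 0. Since 19 = 16 + 2 + 1, 14^19 ≡ 0·28·14: 0·28 = 0, then 0·14 = 0. So 14^19 ≡ 0 (mod 56).
So σ(0) = σ(14) = 0 while 0 ≠ 14, hence σ is not injective, hence not bijective.
Since σ is not bijective, we determine |image(σ)|. Computing x^19 mod 56 for each x (by repeated squaring, reducing mod 56 at every step), the values σ(0), σ(1), …, σ(55) are: 0, 1, 16, 3, 32, 5, 48, 7, 8, 9, 24, 11, 40, 13, 0, 15, 16, 17, 32, 19, 48, 21, 8, 23, 24, 25, 40, 27, 0, 29, 16, 31, 32, 33, 48, 35, 8, 37, 24, 39, 40, 41, 0, 43, 16, 45, 32, 47, 48, 49, 8, 51, 24, 53, 40, 55.
The distinct values are {0, 1, 3, 5, 7, 8, 9, 11, 13, 15, 16, 17, 19, 21, 23, 24, 25, 27, 29, 31, 32, 33, 35, 37, 39, 40, 41, 43, 45, 47, 48, 49, 51, 53, 55}; there are 35 of them.

35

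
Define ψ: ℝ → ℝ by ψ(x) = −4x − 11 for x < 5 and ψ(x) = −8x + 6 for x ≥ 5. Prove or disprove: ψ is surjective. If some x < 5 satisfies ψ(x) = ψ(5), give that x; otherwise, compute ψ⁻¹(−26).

15/4

Both pieces are strictly decreasing (slopes −4 and −8), so each is injective on its own interval.
The left piece maps (−∞, 5) onto (−31, ∞); the right piece maps [5, ∞) onto (−∞, −34].
The union (−31, ∞) ∪ (−∞, −34] omits the interval between −31 and −34; in particular −31 has no preimage. So ψ is not surjective.
Because the two images are disjoint, no x < 5 has ψ(x) = ψ(5), so we compute ψ⁻¹(−26): −26 lies in (−31, ∞), so solve −4x − 11 = −26: x = (−26 + 11)/(−4) = 15/4.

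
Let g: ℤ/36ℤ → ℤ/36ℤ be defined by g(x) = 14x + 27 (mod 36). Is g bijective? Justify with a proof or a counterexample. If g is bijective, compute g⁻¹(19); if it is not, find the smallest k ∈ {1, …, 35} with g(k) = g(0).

18

Recall: injectivity means: for all x_1, x_2 in the domain, g(x_1) = g(x_2) implies x_1 = x_2.
We have gcd(14, 36) = 2 > 1. Taking x_1 = 0 and x_2 = 18: g(0) = 27 and g(18) = 14·18 + 27 = 279 ≡ 27 (mod 36).
So g(0) = g(18) while 0 ≠ 18, therefore g is not injective, hence not bijective.
Since g is not bijective, we find the least positive k with g(k) = g(0): this means 14k ≡ 0 (mod 36), i.e. 36 ∣ 14k. Since gcd(14, 36) = 2, dividing through by 2 this holds exactly when 18 ∣ 7k, and as gcd(7, 18) = 1, exactly when 18 ∣ k.
The smallest positive such k is 18.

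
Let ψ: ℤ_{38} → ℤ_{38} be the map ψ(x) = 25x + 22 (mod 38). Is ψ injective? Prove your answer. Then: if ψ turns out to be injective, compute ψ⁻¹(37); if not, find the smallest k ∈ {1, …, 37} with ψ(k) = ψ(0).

If ψ(s) = ψ(t), then 25s ≡ 25t (mod 38). Because gcd(25, 38) = 1, we may cancel 25 to get s ≡ t (mod 38).
Thus ψ is injective.
We now compute 25⁻¹ mod 38 explicitly. Euclid's algorithm: 38 = 1·25 + 13, 25 = 1·13 + 12, 13 = 1·12 + 1; back-substituting gives 1 = 35·25 − 23·38, so 25⁻¹ ≡ 35 (mod 38).
Since ψ is injective, we compute ψ⁻¹(37): solve 25x + 22 ≡ 37 (mod 38), i.e. 25x ≡ 15 (mod 38).
Multiplying by 25⁻¹ = 35 gives x ≡ 35·15 = 525 = 13·38 + 31 ≡ 31 (mod 38).
Check: ψ(31) = 25·31 + 22 = 797 = 20·38 + 37 ≡ 37 (mod 38).

31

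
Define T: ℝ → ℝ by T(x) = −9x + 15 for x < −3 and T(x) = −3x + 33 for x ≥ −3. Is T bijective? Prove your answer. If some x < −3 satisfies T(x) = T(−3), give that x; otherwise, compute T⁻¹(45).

-10/3

Both pieces are strictly decreasing (slopes −9 and −3), so each is injective on its own interval.
The left piece maps (−∞, −3) onto (42, ∞); the right piece maps [−3, ∞) onto (−∞, 42].
Since 42 = 42, the images partition ℝ: T is injective and surjective, hence bijective.
Because the two images are disjoint, no x < −3 has T(x) = T(−3), so we compute T⁻¹(45): 45 lies in (42, ∞), so solve −9x + 15 = 45: x = (45 − 15)/(−9) = −10/3.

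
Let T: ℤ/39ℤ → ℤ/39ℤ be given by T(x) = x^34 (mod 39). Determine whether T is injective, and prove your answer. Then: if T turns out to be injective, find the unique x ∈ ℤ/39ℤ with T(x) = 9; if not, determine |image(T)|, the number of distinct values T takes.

14

T(5): Repeated squaring mod 39: 5^1 ≡ 5, 5^2 ≡ 5² = 25, 5^4 ≡ 25² = 625 ≡ 1, 5^8 ≡ 1² = 1, 5^16 ≡ 1² = 1, 5^32 ≡ 1² = 1. Since 34 = 32 + 2, 5^34 ≡ 1·25: 1·25 = 25. So 5^34 ≡ 25 (mod 39).
T(8): Repeated squaring mod 39: 8^1 ≡ 8, 8^2 ≡ 8² = 64 ≡ 25, 8^4 ≡ 25² = 625 ≡ 1, 8^8 ≡ 1² = 1, 8^16 ≡ 1² = 1, 8^32 ≡ 1² = 1. Since 34 = 32 + 2, 8^34 ≡ 1·25: 1·25 = 25. So 8^34 ≡ 25 (mod 39).
So T(5) = T(8) = 25 while 5 ≠ 8, so T is not injective.
Since T is not injective, we determine |image(T)|. Computing x^34 mod 39 for each x (by repeated squaring, reducing mod 39 at every step), the values T(0), T(1), …, T(38) are: 0, 1, 10, 3, 22, 25, 30, 4, 25, 9, 16, 10, 27, 13, 1, 36, 16, 22, 12, 4, 4, 12, 22, 16, 36, 1, 13, 27, 10, 16, 9, 25, 4, 30, 25, 22, 3, 10, 1.
The distinct values are {0, 1, 3, 4, 9, 10, 12, 13, 16, 22, 25, 27, 30, 36}; there are 14 of them.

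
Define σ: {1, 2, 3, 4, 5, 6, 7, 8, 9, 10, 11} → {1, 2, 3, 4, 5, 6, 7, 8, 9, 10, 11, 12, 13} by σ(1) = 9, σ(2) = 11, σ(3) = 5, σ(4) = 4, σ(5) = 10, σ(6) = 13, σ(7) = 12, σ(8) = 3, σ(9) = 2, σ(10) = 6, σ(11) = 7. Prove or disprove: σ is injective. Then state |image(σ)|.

11

The values σ(1), …, σ(11) are 9, 11, 5, 4, 10, 13, 12, 3, 2, 6, 7 — all distinct.
So σ(x_1) = σ(x_2) only when x_1 = x_2, and σ is injective.
The image of σ is {2, 3, 4, 5, 6, 7, 9, 10, 11, 12, 13}, which has 11 elements.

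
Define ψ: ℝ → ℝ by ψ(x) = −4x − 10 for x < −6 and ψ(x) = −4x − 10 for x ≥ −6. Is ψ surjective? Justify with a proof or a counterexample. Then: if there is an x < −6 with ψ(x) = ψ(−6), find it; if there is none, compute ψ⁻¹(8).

Both pieces are strictly decreasing (slopes −4 and −4), so each is injective on its own interval.
The left piece maps (−∞, −6) onto (14, ∞); the right piece maps [−6, ∞) onto (−∞, 14].
These images together cover ℝ, so ψ is surjective.
Because the two images are disjoint, no x < −6 has ψ(x) = ψ(−6), so we compute ψ⁻¹(8): 8 lies in (−∞, 14], so solve −4x − 10 = 8: x = (8 + 10)/(−4) = −9/2.

-9/2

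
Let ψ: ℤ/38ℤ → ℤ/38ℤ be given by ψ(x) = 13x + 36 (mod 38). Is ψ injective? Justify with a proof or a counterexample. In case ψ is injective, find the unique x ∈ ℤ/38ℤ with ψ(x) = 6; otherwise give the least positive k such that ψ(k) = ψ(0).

Suppose ψ(a) = ψ(b) in ℤ/38ℤ. Then 13a + 36 ≡ 13b + 36 (mod 38), therefore 13(a − b) ≡ 0 (mod 38).
Since gcd(13, 38) = 1, 13 is invertible modulo 38, thus a − b ≡ 0 (mod 38), i.e. a = b.
So ψ is injective.
We now compute 13⁻¹ mod 38 explicitly. Euclid's algorithm: 38 = 2·13 + 12, 13 = 1·12 + 1; back-substituting gives 1 = 3·13 − 1·38, so 13⁻¹ ≡ 3 (mod 38).
Since ψ is injective, we compute ψ⁻¹(6): solve 13x + 36 ≡ 6 (mod 38), i.e. 13x ≡ 8 (mod 38).
Multiplying by 13⁻¹ = 3 gives x ≡ 3·8 = 24 ≡ 24 (mod 38).
Check: ψ(24) = 13·24 + 36 = 348 = 9·38 + 6 ≡ 6 (mod 38).

24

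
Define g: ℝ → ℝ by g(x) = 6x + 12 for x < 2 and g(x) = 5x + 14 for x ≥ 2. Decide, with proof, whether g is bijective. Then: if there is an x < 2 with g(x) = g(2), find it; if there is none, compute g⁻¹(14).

Both pieces are strictly increasing (slopes 6 and 5), so each is injective on its own interval.
The left piece maps (−∞, 2) onto (−∞, 24); the right piece maps [2, ∞) onto [24, ∞).
Since 24 = 24, the images partition ℝ: g is injective and surjective, hence bijective.
Because the two images are disjoint, no x < 2 has g(x) = g(2), so we compute g⁻¹(14): 14 lies in (−∞, 24), so solve 6x + 12 = 14: x = (14 − 12)/6 = 1/3.

1/3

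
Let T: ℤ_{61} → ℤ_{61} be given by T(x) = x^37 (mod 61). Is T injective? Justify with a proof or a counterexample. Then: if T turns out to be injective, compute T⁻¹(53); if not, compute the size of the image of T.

24

Since 61 is prime, the nonzero elements of ℤ_{61} form a cyclic group of order 60.
As gcd(37, 60) = 1, raising to the 37th power is a bijection on this group: if a^37 ≡ b^37 then (ab^{−1})^37 = 1, and the only element of order dividing gcd(37, 60) = 1 is 1, so a = b.
With T(0) = 0 this makes T injective on all of ℤ_{61}, hence bijective (finite equal-size domain and codomain). In particular T is injective.
Since T is injective, we find the preimage of 53. The inverse of x ↦ x^37 on (ℤ_{61})^× is x ↦ x^13, because 37·13 = 481 = 8·60 + 1 ≡ 1 (mod 60) and x^{60} = 1 for x ≠ 0 (Fermat). So T⁻¹(53) = 53^13 mod 61.
Repeated squaring mod 61: 53^1 ≡ 53, 53^2 ≡ 53² = 2809 ≡ 3, 53^4 ≡ 3² = 9, 53^8 ≡ 9² = 81 ≡ 20. Since 13 = 8 + 4 + 1, 53^13 ≡ 20·9·53: 20·9 = 180 ≡ 58, then 58·53 = 3074 ≡ 24. So 53^13 ≡ 24 (mod 61).
Hence T⁻¹(53) = 24.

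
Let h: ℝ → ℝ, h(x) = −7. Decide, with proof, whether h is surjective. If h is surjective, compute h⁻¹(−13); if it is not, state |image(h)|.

h(x) = −7 for all x, so −6 has no preimage and h is not surjective.
Since h is not surjective, we state |image(h)|: the image of h is {−7}, which has 1 element.

1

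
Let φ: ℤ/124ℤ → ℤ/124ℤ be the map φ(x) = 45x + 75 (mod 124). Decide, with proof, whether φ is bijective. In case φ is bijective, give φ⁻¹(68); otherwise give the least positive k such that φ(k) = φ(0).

77

By definition, injectivity means: for all u, v in the domain, φ(u) = φ(v) implies u = v.
Suppose φ(u) = φ(v) in ℤ/124ℤ. Then 45u + 75 ≡ 45v + 75 (mod 124), therefore 45(u − v) ≡ 0 (mod 124).
Since gcd(45, 124) = 1, 45 is invertible modulo 124, hence u − v ≡ 0 (mod 124), i.e. u = v.
We now compute 45⁻¹ mod 124 explicitly. Euclid's algorithm: 124 = 2·45 + 34, 45 = 1·34 + 11, 34 = 3·11 + 1; back-substituting gives 1 = 113·45 − 41·124, so 45⁻¹ ≡ 113 (mod 124).
For any y ∈ ℤ/124ℤ, x = 113(y − 75) mod 124 satisfies φ(x) = 45·113(y − 75) + 75 ≡ y (since 45·113 ≡ 1 mod 124). So every y has a preimage.
So φ is bijective.
Since φ is bijective, we compute φ⁻¹(68): solve 45x + 75 ≡ 68 (mod 124), i.e. 45x ≡ 117 (mod 124).
Multiplying by 45⁻¹ = 113 gives x ≡ 113·117 = 13221 = 106·124 + 77 ≡ 77 (mod 124).
Check: φ(77) = 45·77 + 75 = 3540 = 28·124 + 68 ≡ 68 (mod 124).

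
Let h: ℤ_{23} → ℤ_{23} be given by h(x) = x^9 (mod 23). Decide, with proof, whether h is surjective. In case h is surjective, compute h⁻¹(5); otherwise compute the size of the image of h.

20

Since 23 is prime, the nonzero elements of ℤ_{23} form a cyclic group of order 22.
As gcd(9, 22) = 1, raising to the 9th power is a bijection on this group: if s^9 ≡ t^9 then (st^{−1})^9 = 1, and the only element of order dividing gcd(9, 22) = 1 is 1, so s = t.
With h(0) = 0 this makes h injective on all of ℤ_{23}, hence bijective (finite equal-size domain and codomain). In particular h is surjective.
Since h is surjective, we find the preimage of 5. The inverse of x ↦ x^9 on (ℤ_{23})^× is x ↦ x^5, because 9·5 = 45 = 2·22 + 1 ≡ 1 (mod 22) and x^{22} = 1 for x ≠ 0 (Fermat). So h⁻¹(5) = 5^5 mod 23.
Repeated squaring mod 23: 5^1 ≡ 5, 5^2 ≡ 5² = 25 ≡ 2, 5^4 ≡ 2² = 4. Since 5 = 4 + 1, 5^5 ≡ 4·5: 4·5 = 20. So 5^5 ≡ 20 (mod 23).
Hence h⁻¹(5) = 20.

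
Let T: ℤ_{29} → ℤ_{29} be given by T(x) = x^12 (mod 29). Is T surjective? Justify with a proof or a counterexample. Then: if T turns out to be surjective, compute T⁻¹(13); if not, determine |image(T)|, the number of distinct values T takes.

8

T(2): Repeated squaring mod 29: 2^1 ≡ 2, 2^2 ≡ 2² = 4, 2^4 ≡ 4² = 16, 2^8 ≡ 16² = 256 ≡ 24. Since 12 = 8 + 4, 2^12 ≡ 24·16: 24·16 = 384 ≡ 7. So 2^12 ≡ 7 (mod 29).
T(5): Repeated squaring mod 29: 5^1 ≡ 5, 5^2 ≡ 5² = 25, 5^4 ≡ 25² = 625 ≡ 16, 5^8 ≡ 16² = 256 ≡ 24. Since 12 = 8 + 4, 5^12 ≡ 24·16: 24·16 = 384 ≡ 7. So 5^12 ≡ 7 (mod 29).
So T(2) = T(5) = 7 while 2 ≠ 5, therefore T is not injective.
A non-injective map from the 29-element set ℤ_{29} to itself takes at most 28 distinct values, so it cannot be surjective. Thus T is not surjective.
Since T is not surjective, we determine |image(T)|. Computing x^12 mod 29 for each x (by repeated squaring, reducing mod 29 at every step), the values T(0), T(1), …, T(28) are: 0, 1, 7, 16, 20, 7, 25, 16, 24, 24, 20, 23, 1, 23, 25, 25, 23, 1, 23, 20, 24, 24, 16, 25, 7, 20, 16, 7, 1.
The distinct values are {0, 1, 7, 16, 20, 23, 24, 25}; there are 8 of them.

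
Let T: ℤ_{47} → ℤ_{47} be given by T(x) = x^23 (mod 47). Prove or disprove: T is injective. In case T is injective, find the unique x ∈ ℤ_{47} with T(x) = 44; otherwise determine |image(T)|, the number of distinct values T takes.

T(1) = 1^23 = 1.
T(2): Repeated squaring mod 47: 2^1 ≡ 2, 2^2 ≡ 2² = 4, 2^4 ≡ 4² = 16, 2^8 ≡ 16² = 256 ≡ 21, 2^16 ≡ 21² = 441 ≡ 18. Since 23 = 16 + 4 + 2 + 1, 2^23 ≡ 18·16·4·2: 18·16 = 288 ≡ 6, then 6·4 = 24, then 24·2 = 48 ≡ 1. So 2^23 ≡ 1 (mod 47).
So T(1) = T(2) = 1 while 1 ≠ 2, so T is not injective.
Since T is not injective, we determine |image(T)|. Computing x^23 mod 47 for each x (by repeated squaring, reducing mod 47 at every step), the values T(0), T(1), …, T(46) are: 0, 1, 1, 1, 1, 46, 1, 1, 1, 1, 46, 46, 1, 46, 1, 46, 1, 1, 1, 46, 46, 1, 46, 46, 1, 1, 46, 1, 1, 46, 46, 46, 1, 46, 1, 46, 1, 1, 46, 46, 46, 46, 1, 46, 46, 46, 46.
The distinct values are {0, 1, 46}; there are 3 of them.

3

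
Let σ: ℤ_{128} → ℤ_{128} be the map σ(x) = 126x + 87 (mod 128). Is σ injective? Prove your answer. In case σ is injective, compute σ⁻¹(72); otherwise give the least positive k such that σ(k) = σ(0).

64

We have gcd(126, 128) = 2 > 1. Taking u = 0 and v = 64: σ(0) = 87 and σ(64) = 126·64 + 87 = 8151 ≡ 87 (mod 128).
So σ(0) = σ(64) while 0 ≠ 64, so σ is not injective.
Since σ is not injective, we find the least positive k with σ(k) = σ(0): this means 126k ≡ 0 (mod 128), i.e. 128 ∣ 126k. Since gcd(126, 128) = 2, dividing through by 2 this holds exactly when 64 ∣ 63k, and as gcd(63, 64) = 1, exactly when 64 ∣ k.
The smallest positive such k is 64.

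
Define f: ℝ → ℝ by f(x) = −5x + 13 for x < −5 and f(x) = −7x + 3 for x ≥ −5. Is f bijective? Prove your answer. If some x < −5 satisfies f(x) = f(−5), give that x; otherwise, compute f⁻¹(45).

Both pieces are strictly decreasing (slopes −5 and −7), so each is injective on its own interval.
The left piece maps (−∞, −5) onto (38, ∞); the right piece maps [−5, ∞) onto (−∞, 38].
Since 38 = 38, the images partition ℝ: f is injective and surjective, hence bijective.
Because the two images are disjoint, no x < −5 has f(x) = f(−5), so we compute f⁻¹(45): 45 lies in (38, ∞), so solve −5x + 13 = 45: x = (45 − 13)/(−5) = −32/5.

-32/5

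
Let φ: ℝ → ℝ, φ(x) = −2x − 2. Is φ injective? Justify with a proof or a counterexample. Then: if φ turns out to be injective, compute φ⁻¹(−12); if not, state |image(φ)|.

Suppose φ(u) = φ(v). Then −2u − 2 = −2v − 2, so −2u = −2v, thus u = v.
Thus φ is injective.
Since φ is injective, we compute φ⁻¹(−12) = (−12 + 2)/(−2) = 5.

5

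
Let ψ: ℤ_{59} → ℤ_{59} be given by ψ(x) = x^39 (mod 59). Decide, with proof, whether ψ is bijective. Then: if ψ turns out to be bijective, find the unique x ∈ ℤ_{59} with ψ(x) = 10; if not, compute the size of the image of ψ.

56

Since 59 is prime, the nonzero elements of ℤ_{59} form a cyclic group of order 58.
As gcd(39, 58) = 1, raising to the 39th power is a bijection on this group: if a^39 ≡ b^39 then (ab^{−1})^39 = 1, and the only element of order dividing gcd(39, 58) = 1 is 1, so a = b.
With ψ(0) = 0 this makes ψ injective on all of ℤ_{59}, hence bijective (finite equal-size domain and codomain). In particular ψ is bijective.
Since ψ is bijective, we find the preimage of 10. The inverse of x ↦ x^39 on (ℤ_{59})^× is x ↦ x^3, because 39·3 = 117 = 2·58 + 1 ≡ 1 (mod 58) and x^{58} = 1 for x ≠ 0 (Fermat). So ψ⁻¹(10) = 10^3 mod 59.
Repeated squaring mod 59: 10^1 ≡ 10, 10^2 ≡ 10² = 100 ≡ 41. Since 3 = 2 + 1, 10^3 ≡ 41·10: 41·10 = 410 ≡ 56. So 10^3 ≡ 56 (mod 59).
Hence ψ⁻¹(10) = 56.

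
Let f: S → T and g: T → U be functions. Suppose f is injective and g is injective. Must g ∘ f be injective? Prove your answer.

injective

Suppose (g ∘ f)(s) = (g ∘ f)(t), i.e. g(f(s)) = g(f(t)).
Since g is injective, f(s) = f(t). Since f is injective, s = t. Therefore g ∘ f is injective.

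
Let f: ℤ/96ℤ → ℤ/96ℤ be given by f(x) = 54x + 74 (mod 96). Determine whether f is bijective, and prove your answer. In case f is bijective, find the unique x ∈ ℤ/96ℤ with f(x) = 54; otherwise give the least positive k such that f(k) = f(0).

16

Recall that f is injective when f(a) = f(b) forces a = b.
We have gcd(54, 96) = 6 > 1. Taking a = 0 and b = 16: f(0) = 74 and f(16) = 54·16 + 74 = 938 ≡ 74 (mod 96).
So f(0) = f(16) while 0 ≠ 16, thus f is not injective, hence not bijective.
Since f is not bijective, we find the least positive k with f(k) = f(0): this means 54k ≡ 0 (mod 96), i.e. 96 ∣ 54k. Since gcd(54, 96) = 6, dividing through by 6 this holds exactly when 16 ∣ 9k, and as gcd(9, 16) = 1, exactly when 16 ∣ k.
The smallest positive such k is 16.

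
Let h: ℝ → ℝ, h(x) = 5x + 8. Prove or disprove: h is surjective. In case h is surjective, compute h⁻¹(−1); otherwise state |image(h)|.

-9/5

For any y ∈ ℝ, x = (y − 8)/5 satisfies h(x) = y.
So h is surjective.
Since h is surjective, we compute h⁻¹(−1) = (−1 − 8)/5 = −9/5.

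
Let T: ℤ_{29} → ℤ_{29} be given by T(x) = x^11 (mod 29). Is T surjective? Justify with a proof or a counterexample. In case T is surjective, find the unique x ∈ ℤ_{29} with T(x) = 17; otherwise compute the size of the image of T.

12

Since 29 is prime, the nonzero elements of ℤ_{29} form a cyclic group of order 28.
As gcd(11, 28) = 1, raising to the 11th power is a bijection on this group: if u^11 ≡ v^11 then (uv^{−1})^11 = 1, and the only element of order dividing gcd(11, 28) = 1 is 1, so u = v.
With T(0) = 0 this makes T injective on all of ℤ_{29}, hence bijective (finite equal-size domain and codomain). In particular T is surjective.
Since T is surjective, we find the preimage of 17. The inverse of x ↦ x^11 on (ℤ_{29})^× is x ↦ x^23, because 11·23 = 253 = 9·28 + 1 ≡ 1 (mod 28) and x^{28} = 1 for x ≠ 0 (Fermat). So T⁻¹(17) = 17^23 mod 29.
Repeated squaring mod 29: 17^1 ≡ 17, 17^2 ≡ 17² = 289 ≡ 28, 17^4 ≡ 28² = 784 ≡ 1, 17^8 ≡ 1² = 1, 17^16 ≡ 1² = 1. Since 23 = 16 + 4 + 2 + 1, 17^23 ≡ 1·1·28·17: 1·1 = 1, then 1·28 = 28, then 28·17 = 476 ≡ 12. So 17^23 ≡ 12 (mod 29).
Hence T⁻¹(17) = 12.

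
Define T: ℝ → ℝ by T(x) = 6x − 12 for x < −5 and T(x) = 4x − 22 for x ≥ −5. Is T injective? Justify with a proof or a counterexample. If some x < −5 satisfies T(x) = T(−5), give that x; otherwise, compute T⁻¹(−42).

Both pieces are strictly increasing (slopes 6 and 4), so each is injective on its own interval.
The left piece maps (−∞, −5) onto (−∞, −42); the right piece maps [−5, ∞) onto [−42, ∞).
These images are disjoint, so no value is attained by both pieces. So T is injective.
Because the two images are disjoint, no x < −5 has T(x) = T(−5), so we compute T⁻¹(−42): −42 lies in [−42, ∞), so solve 4x − 22 = −42: x = (−42 + 22)/4 = −5.

-5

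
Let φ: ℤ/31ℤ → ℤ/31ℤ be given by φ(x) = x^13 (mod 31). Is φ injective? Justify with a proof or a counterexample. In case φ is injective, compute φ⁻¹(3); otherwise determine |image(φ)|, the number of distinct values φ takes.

17

Since 31 is prime, the nonzero elements of ℤ/31ℤ form a cyclic group of order 30.
As gcd(13, 30) = 1, raising to the 13th power is a bijection on this group: if u^13 ≡ v^13 then (uv^{−1})^13 = 1, and the only element of order dividing gcd(13, 30) = 1 is 1, so u = v.
With φ(0) = 0 this makes φ injective on all of ℤ/31ℤ, hence bijective (finite equal-size domain and codomain). In particular φ is injective.
Since φ is injective, we find the preimage of 3. The inverse of x ↦ x^13 on (ℤ/31ℤ)^× is x ↦ x^7, because 13·7 = 91 = 3·30 + 1 ≡ 1 (mod 30) and x^{30} = 1 for x ≠ 0 (Fermat). So φ⁻¹(3) = 3^7 mod 31.
Repeated squaring mod 31: 3^1 ≡ 3, 3^2 ≡ 3² = 9, 3^4 ≡ 9² = 81 ≡ 19. Since 7 = 4 + 2 + 1, 3^7 ≡ 19·9·3: 19·9 = 171 ≡ 16, then 16·3 = 48 ≡ 17. So 3^7 ≡ 17 (mod 31).
Hence φ⁻¹(3) = 17.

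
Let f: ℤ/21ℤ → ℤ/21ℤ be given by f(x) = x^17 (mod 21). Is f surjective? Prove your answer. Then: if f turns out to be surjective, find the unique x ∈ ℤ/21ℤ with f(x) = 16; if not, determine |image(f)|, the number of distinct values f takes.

4

Computing x^17 mod 21 for each x (by repeated squaring, reducing mod 21 at every step), the values f(0), f(1), …, f(20) are: 0, 1, 11, 12, 16, 17, 6, 7, 8, 18, 19, 2, 3, 13, 14, 15, 4, 5, 9, 10, 20.
Every element of ℤ/21ℤ appears exactly once in this list, so f is a bijection, and in particular surjective.
Since f is surjective, we read off the preimage of 16 from the same table: f(4) = 16, so f⁻¹(16) = 4.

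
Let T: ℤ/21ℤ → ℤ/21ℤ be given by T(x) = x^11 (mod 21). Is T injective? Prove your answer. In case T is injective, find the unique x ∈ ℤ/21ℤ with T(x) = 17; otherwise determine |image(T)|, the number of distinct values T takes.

Computing x^11 mod 21 for each x (by repeated squaring, reducing mod 21 at every step), the values T(0), T(1), …, T(20) are: 0, 1, 11, 12, 16, 17, 6, 7, 8, 18, 19, 2, 3, 13, 14, 15, 4, 5, 9, 10, 20.
Every element of ℤ/21ℤ appears exactly once in this list, so T is a bijection, and in particular injective.
Since T is injective, we read off the preimage of 17 from the same table: T(5) = 17, so T⁻¹(17) = 5.

5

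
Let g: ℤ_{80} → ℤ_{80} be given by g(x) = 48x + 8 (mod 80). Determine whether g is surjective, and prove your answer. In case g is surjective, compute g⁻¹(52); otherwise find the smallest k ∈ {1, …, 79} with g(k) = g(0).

Since gcd(48, 80) = 16, we have 48x ≡ 0 (mod 16) for all x, so g(x) ≡ 8 (mod 16).
But 0 ≢ 8 (mod 16), so 0 ∈ ℤ_{80} has no preimage. Hence g is not surjective.
Since g is not surjective, we find the least positive k with g(k) = g(0): this means 48k ≡ 0 (mod 80), i.e. 80 ∣ 48k. Since gcd(48, 80) = 16, dividing through by 16 this holds exactly when 5 ∣ 3k, and as gcd(3, 5) = 1, exactly when 5 ∣ k.
The smallest positive such k is 5.

5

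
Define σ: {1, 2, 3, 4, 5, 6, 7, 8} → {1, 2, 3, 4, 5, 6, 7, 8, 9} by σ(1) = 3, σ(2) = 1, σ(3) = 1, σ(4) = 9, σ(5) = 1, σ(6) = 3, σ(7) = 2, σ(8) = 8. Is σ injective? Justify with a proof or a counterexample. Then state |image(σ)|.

5

σ(2) = 1 = σ(3) with 2 ≠ 3, so σ is not injective.
The image of σ is {1, 2, 3, 8, 9}, which has 5 elements.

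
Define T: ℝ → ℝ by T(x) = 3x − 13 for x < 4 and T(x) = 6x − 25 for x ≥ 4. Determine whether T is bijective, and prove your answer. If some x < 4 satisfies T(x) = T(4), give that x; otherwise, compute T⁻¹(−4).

Both pieces are strictly increasing (slopes 3 and 6), so each is injective on its own interval.
The left piece maps (−∞, 4) onto (−∞, −1); the right piece maps [4, ∞) onto [−1, ∞).
Since −1 = −1, the images partition ℝ: T is injective and surjective, hence bijective.
Because the two images are disjoint, no x < 4 has T(x) = T(4), so we compute T⁻¹(−4): −4 lies in (−∞, −1), so solve 3x − 13 = −4: x = (−4 + 13)/3 = 3.

3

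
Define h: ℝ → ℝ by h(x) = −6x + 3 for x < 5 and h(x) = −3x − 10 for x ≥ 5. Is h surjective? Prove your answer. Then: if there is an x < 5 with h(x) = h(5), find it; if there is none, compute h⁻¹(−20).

Both pieces are strictly decreasing (slopes −6 and −3), so each is injective on its own interval.
The left piece maps (−∞, 5) onto (−27, ∞); the right piece maps [5, ∞) onto (−∞, −25].
The union (−27, ∞) ∪ (−∞, −25] covers ℝ, so h is surjective.
For the follow-up: the images overlap, so an x < 5 with h(x) = h(5) exists. h(5) = −25; solving −6x + 3 = −25 for x < 5 gives x = (−25 − 3)/(−6) = 14/3.

14/3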